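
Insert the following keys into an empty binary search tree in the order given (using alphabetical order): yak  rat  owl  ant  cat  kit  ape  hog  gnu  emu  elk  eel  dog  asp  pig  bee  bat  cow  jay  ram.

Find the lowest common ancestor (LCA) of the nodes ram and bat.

yak: root
rat: left child of yak (depth 1)
owl: left child of rat (depth 2)
ant: left child of owl (depth 3)
cat: right child of ant (depth 4)
kit: right child of cat (depth 5)
ape: left child of cat (depth 5)
hog: left child of kit (depth 6)
gnu: left child of hog (depth 7)
emu: left child of gnu (depth 8)
elk: left child of emu (depth 9)
eel: left child of elk (depth 10)
dog: left child of eel (depth 11)
asp: right child of ape (depth 6)
pig: right child of owl (depth 3)
bee: right child of asp (depth 7)
bat: left child of bee (depth 8)
cow: left child of dog (depth 12)
jay: right child of hog (depth 7)
ram: right child of pig (depth 4)

Path to ram: yak → rat → owl → pig → ram
Path to bat: yak → rat → owl → ant → cat → ape → asp → bee → bat
The paths share a prefix ending at owl, then split left and right.

owl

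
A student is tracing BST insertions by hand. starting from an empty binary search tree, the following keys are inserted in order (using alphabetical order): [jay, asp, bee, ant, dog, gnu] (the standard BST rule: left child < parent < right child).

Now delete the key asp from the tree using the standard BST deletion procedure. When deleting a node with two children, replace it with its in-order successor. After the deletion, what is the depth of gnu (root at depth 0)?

3

Resulting structure (node: left, right):
  jay: L=asp, R=–
  asp: L=ant, R=bee
  bee: L=–, R=dog
  ant: L=–, R=–
  dog: L=–, R=gnu
  gnu: L=–, R=–

Delete asp (two children — replace with in-order successor).
After deletion, path to gnu: jay → bee → dog → gnu.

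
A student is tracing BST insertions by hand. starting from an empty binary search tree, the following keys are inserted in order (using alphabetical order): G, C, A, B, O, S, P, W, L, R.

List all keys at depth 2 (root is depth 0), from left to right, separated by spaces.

G: root
C: left child of G (depth 1)
A: left child of C (depth 2)
B: right child of A (depth 3)
O: right child of G (depth 1)
S: right child of O (depth 2)
P: left child of S (depth 3)
W: right child of S (depth 3)
L: left child of O (depth 2)
R: right child of P (depth 4)

A L S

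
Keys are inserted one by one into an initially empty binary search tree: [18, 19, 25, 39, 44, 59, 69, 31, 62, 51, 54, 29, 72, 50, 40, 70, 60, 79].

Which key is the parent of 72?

18: root
19: right child of 18 (depth 1)
25: right child of 19 (depth 2)
39: right child of 25 (depth 3)
44: right child of 39 (depth 4)
59: right child of 44 (depth 5)
69: right child of 59 (depth 6)
31: left child of 39 (depth 4)
62: left child of 69 (depth 7)
51: left child of 59 (depth 6)
54: right child of 51 (depth 7)
29: left child of 31 (depth 5)
72: right child of 69 (depth 7)
50: left child of 51 (depth 7)
40: left child of 44 (depth 5)
70: left child of 72 (depth 8)
60: left child of 62 (depth 8)
79: right child of 72 (depth 8)

69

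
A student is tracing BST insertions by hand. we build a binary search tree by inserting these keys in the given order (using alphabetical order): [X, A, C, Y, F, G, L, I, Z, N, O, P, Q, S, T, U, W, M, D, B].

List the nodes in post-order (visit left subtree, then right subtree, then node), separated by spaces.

B D I M W U T S Q P O N L G F C A Z Y X

X: root
A: left child of X (depth 1)
C: right child of A (depth 2)
Y: right child of X (depth 1)
F: right child of C (depth 3)
G: right child of F (depth 4)
L: right child of G (depth 5)
I: left child of L (depth 6)
Z: right child of Y (depth 2)
N: right child of L (depth 6)
O: right child of N (depth 7)
P: right child of O (depth 8)
Q: right child of P (depth 9)
S: right child of Q (depth 10)
T: right child of S (depth 11)
U: right child of T (depth 12)
W: right child of U (depth 13)
M: left child of N (depth 7)
D: left child of F (depth 4)
B: left child of C (depth 3)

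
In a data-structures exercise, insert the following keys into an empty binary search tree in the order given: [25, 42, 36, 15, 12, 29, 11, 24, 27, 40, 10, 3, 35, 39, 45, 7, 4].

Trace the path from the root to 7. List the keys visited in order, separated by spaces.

Insert 25: tree is empty, so 25 becomes the root.
Insert 42: 42 > 25 → go right. Place as right child of 25.
Insert 36: 36 > 25 → go right; 36 < 42 → go left. Place as left child of 42.
Insert 15: 15 < 25 → go left. Place as left child of 25.
Insert 12: 12 < 25 → go left; 12 < 15 → go left. Place as left child of 15.
Insert 29: 29 > 25 → go right; 29 < 42 → go left; 29 < 36 → go left. Place as left child of 36.
Insert 11: 11 < 25 → go left; 11 < 15 → go left; 11 < 12 → go left. Place as left child of 12.
Insert 24: 24 < 25 → go left; 24 > 15 → go right. Place as right child of 15.
Insert 27: 27 > 25 → go right; 27 < 42 → go left; 27 < 36 → go left; 27 < 29 → go left. Place as left child of 29.
Insert 40: 40 > 25 → go right; 40 < 42 → go left; 40 > 36 → go right. Place as right child of 36.
Insert 10: 10 < 25 → go left; 10 < 15 → go left; 10 < 12 → go left; 10 < 11 → go left. Place as left child of 11.
Insert 3: 3 < 25 → go left; 3 < 15 → go left; 3 < 12 → go left; 3 < 11 → go left; 3 < 10 → go left. Place as left child of 10.
Insert 35: 35 > 25 → go right; 35 < 42 → go left; 35 < 36 → go left; 35 > 29 → go right. Place as right child of 29.
Insert 39: 39 > 25 → go right; 39 < 42 → go left; 39 > 36 → go right; 39 < 40 → go left. Place as left child of 40.
Insert 45: 45 > 25 → go right; 45 > 42 → go right. Place as right child of 42.
Insert 7: 7 < 25 → go left; 7 < 15 → go left; 7 < 12 → go left; 7 < 11 → go left; 7 < 10 → go left; 7 > 3 → go right. Place as right child of 3.
Insert 4: 4 < 25 → go left; 4 < 15 → go left; 4 < 12 → go left; 4 < 11 → go left; 4 < 10 → go left; 4 > 3 → go right; 4 < 7 → go left. Place as left child of 7.

25 15 12 11 10 3 7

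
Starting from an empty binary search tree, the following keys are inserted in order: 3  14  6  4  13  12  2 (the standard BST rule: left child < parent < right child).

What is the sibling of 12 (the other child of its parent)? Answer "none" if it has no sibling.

none

Insert 3: tree is empty, so 3 becomes the root.
Insert 14: 14 > 3 → go right. Place as right child of 3.
Insert 6: 6 > 3 → go right; 6 < 14 → go left. Place as left child of 14.
Insert 4: 4 > 3 → go right; 4 < 14 → go left; 4 < 6 → go left. Place as left child of 6.
Insert 13: 13 > 3 → go right; 13 < 14 → go left; 13 > 6 → go right. Place as right child of 6.
Insert 12: 12 > 3 → go right; 12 < 14 → go left; 12 > 6 → go right; 12 < 13 → go left. Place as left child of 13.
Insert 2: 2 < 3 → go left. Place as left child of 3.

12's parent is 13, which has only one child.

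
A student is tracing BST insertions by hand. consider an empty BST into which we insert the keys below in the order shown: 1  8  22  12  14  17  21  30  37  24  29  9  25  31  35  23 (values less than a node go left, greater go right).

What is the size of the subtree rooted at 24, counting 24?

4

1: root
8: right child of 1 (depth 1)
22: right child of 8 (depth 2)
12: left child of 22 (depth 3)
14: right child of 12 (depth 4)
17: right child of 14 (depth 5)
21: right child of 17 (depth 6)
30: right child of 22 (depth 3)
37: right child of 30 (depth 4)
24: left child of 30 (depth 4)
29: right child of 24 (depth 5)
9: left child of 12 (depth 4)
25: left child of 29 (depth 6)
31: left child of 37 (depth 5)
35: right child of 31 (depth 6)
23: left child of 24 (depth 5)

Subtree rooted at 24 contains: 24, 23, 29, 25 — 4 nodes.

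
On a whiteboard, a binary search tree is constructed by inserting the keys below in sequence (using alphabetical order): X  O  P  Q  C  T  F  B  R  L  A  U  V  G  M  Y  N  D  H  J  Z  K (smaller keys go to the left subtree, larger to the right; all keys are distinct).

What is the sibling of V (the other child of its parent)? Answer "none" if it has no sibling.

X: root
O: left child of X (depth 1)
P: right child of O (depth 2)
Q: right child of P (depth 3)
C: left child of O (depth 2)
T: right child of Q (depth 4)
F: right child of C (depth 3)
B: left child of C (depth 3)
R: left child of T (depth 5)
L: right child of F (depth 4)
A: left child of B (depth 4)
U: right child of T (depth 5)
V: right child of U (depth 6)
G: left child of L (depth 5)
M: right child of L (depth 5)
Y: right child of X (depth 1)
N: right child of M (depth 6)
D: left child of F (depth 4)
H: right child of G (depth 6)
J: right child of H (depth 7)
Z: right child of Y (depth 2)
K: right child of J (depth 8)

V's parent is U, which has only one child.

none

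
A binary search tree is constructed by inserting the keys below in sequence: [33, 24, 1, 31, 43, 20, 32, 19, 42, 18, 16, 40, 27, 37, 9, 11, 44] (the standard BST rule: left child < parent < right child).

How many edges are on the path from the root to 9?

7

33: root
24: left child of 33 (depth 1)
1: left child of 24 (depth 2)
31: right child of 24 (depth 2)
43: right child of 33 (depth 1)
20: right child of 1 (depth 3)
32: right child of 31 (depth 3)
19: left child of 20 (depth 4)
42: left child of 43 (depth 2)
18: left child of 19 (depth 5)
16: left child of 18 (depth 6)
40: left child of 42 (depth 3)
27: left child of 31 (depth 3)
37: left child of 40 (depth 4)
9: left child of 16 (depth 7)
11: right child of 9 (depth 8)
44: right child of 43 (depth 2)

Path to 9: 33 → 24 → 1 → 20 → 19 → 18 → 16 → 9, which is 7 edges.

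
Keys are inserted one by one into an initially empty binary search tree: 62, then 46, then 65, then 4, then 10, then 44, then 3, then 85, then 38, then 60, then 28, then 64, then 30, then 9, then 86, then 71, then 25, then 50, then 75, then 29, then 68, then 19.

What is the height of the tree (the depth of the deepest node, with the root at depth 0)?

8

Insert 62: tree is empty, so 62 becomes the root.
Insert 46: 46 < 62 → go left. Place as left child of 62.
Insert 65: 65 > 62 → go right. Place as right child of 62.
Insert 4: 4 < 62 → go left; 4 < 46 → go left. Place as left child of 46.
Insert 10: 10 < 62 → go left; 10 < 46 → go left; 10 > 4 → go right. Place as right child of 4.
Insert 44: 44 < 62 → go left; 44 < 46 → go left; 44 > 4 → go right; 44 > 10 → go right. Place as right child of 10.
Insert 3: 3 < 62 → go left; 3 < 46 → go left; 3 < 4 → go left. Place as left child of 4.
Insert 85: 85 > 62 → go right; 85 > 65 → go right. Place as right child of 65.
Insert 38: 38 < 62 → go left; 38 < 46 → go left; 38 > 4 → go right; 38 > 10 → go right; 38 < 44 → go left. Place as left child of 44.
Insert 60: 60 < 62 → go left; 60 > 46 → go right. Place as right child of 46.
Insert 28: 28 < 62 → go left; 28 < 46 → go left; 28 > 4 → go right; 28 > 10 → go right; 28 < 44 → go left; 28 < 38 → go left. Place as left child of 38.
Insert 64: 64 > 62 → go right; 64 < 65 → go left. Place as left child of 65.
Insert 30: 30 < 62 → go left; 30 < 46 → go left; 30 > 4 → go right; 30 > 10 → go right; 30 < 44 → go left; 30 < 38 → go left; 30 > 28 → go right. Place as right child of 28.
Insert 9: 9 < 62 → go left; 9 < 46 → go left; 9 > 4 → go right; 9 < 10 → go left. Place as left child of 10.
Insert 86: 86 > 62 → go right; 86 > 65 → go right; 86 > 85 → go right. Place as right child of 85.
Insert 71: 71 > 62 → go right; 71 > 65 → go right; 71 < 85 → go left. Place as left child of 85.
Insert 25: 25 < 62 → go left; 25 < 46 → go left; 25 > 4 → go right; 25 > 10 → go right; 25 < 44 → go left; 25 < 38 → go left; 25 < 28 → go left. Place as left child of 28.
Insert 50: 50 < 62 → go left; 50 > 46 → go right; 50 < 60 → go left. Place as left child of 60.
Insert 75: 75 > 62 → go right; 75 > 65 → go right; 75 < 85 → go left; 75 > 71 → go right. Place as right child of 71.
Insert 29: 29 < 62 → go left; 29 < 46 → go left; 29 > 4 → go right; 29 > 10 → go right; 29 < 44 → go left; 29 < 38 → go left; 29 > 28 → go right; 29 < 30 → go left. Place as left child of 30.
Insert 68: 68 > 62 → go right; 68 > 65 → go right; 68 < 85 → go left; 68 < 71 → go left. Place as left child of 71.
Insert 19: 19 < 62 → go left; 19 < 46 → go left; 19 > 4 → go right; 19 > 10 → go right; 19 < 44 → go left; 19 < 38 → go left; 19 < 28 → go left; 19 < 25 → go left. Place as left child of 25.

The deepest node is 29 at depth 8.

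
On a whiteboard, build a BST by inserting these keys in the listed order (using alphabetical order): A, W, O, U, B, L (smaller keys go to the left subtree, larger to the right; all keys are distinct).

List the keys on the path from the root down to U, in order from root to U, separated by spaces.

A: root
W: right child of A (depth 1)
O: left child of W (depth 2)
U: right child of O (depth 3)
B: left child of O (depth 3)
L: right child of B (depth 4)

A W O U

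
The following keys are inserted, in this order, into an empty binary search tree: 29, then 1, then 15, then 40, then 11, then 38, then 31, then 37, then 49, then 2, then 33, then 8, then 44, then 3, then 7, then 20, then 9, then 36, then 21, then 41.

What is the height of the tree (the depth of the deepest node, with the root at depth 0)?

7

29: root
1: left child of 29 (depth 1)
15: right child of 1 (depth 2)
40: right child of 29 (depth 1)
11: left child of 15 (depth 3)
38: left child of 40 (depth 2)
31: left child of 38 (depth 3)
37: right child of 31 (depth 4)
49: right child of 40 (depth 2)
2: left child of 11 (depth 4)
33: left child of 37 (depth 5)
8: right child of 2 (depth 5)
44: left child of 49 (depth 3)
3: left child of 8 (depth 6)
7: right child of 3 (depth 7)
20: right child of 15 (depth 3)
9: right child of 8 (depth 6)
36: right child of 33 (depth 6)
21: right child of 20 (depth 4)
41: left child of 44 (depth 4)

The deepest node is 7 at depth 7.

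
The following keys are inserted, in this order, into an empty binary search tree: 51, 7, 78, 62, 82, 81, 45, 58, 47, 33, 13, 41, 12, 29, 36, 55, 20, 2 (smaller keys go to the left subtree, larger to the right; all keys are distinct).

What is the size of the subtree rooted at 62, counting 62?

3

Insert 51: tree is empty, so 51 becomes the root.
Insert 7: 7 < 51 → go left. Place as left child of 51.
Insert 78: 78 > 51 → go right. Place as right child of 51.
Insert 62: 62 > 51 → go right; 62 < 78 → go left. Place as left child of 78.
Insert 82: 82 > 51 → go right; 82 > 78 → go right. Place as right child of 78.
Insert 81: 81 > 51 → go right; 81 > 78 → go right; 81 < 82 → go left. Place as left child of 82.
Insert 45: 45 < 51 → go left; 45 > 7 → go right. Place as right child of 7.
Insert 58: 58 > 51 → go right; 58 < 78 → go left; 58 < 62 → go left. Place as left child of 62.
Insert 47: 47 < 51 → go left; 47 > 7 → go right; 47 > 45 → go right. Place as right child of 45.
Insert 33: 33 < 51 → go left; 33 > 7 → go right; 33 < 45 → go left. Place as left child of 45.
Insert 13: 13 < 51 → go left; 13 > 7 → go right; 13 < 45 → go left; 13 < 33 → go left. Place as left child of 33.
Insert 41: 41 < 51 → go left; 41 > 7 → go right; 41 < 45 → go left; 41 > 33 → go right. Place as right child of 33.
Insert 12: 12 < 51 → go left; 12 > 7 → go right; 12 < 45 → go left; 12 < 33 → go left; 12 < 13 → go left. Place as left child of 13.
Insert 29: 29 < 51 → go left; 29 > 7 → go right; 29 < 45 → go left; 29 < 33 → go left; 29 > 13 → go right. Place as right child of 13.
Insert 36: 36 < 51 → go left; 36 > 7 → go right; 36 < 45 → go left; 36 > 33 → go right; 36 < 41 → go left. Place as left child of 41.
Insert 55: 55 > 51 → go right; 55 < 78 → go left; 55 < 62 → go left; 55 < 58 → go left. Place as left child of 58.
Insert 20: 20 < 51 → go left; 20 > 7 → go right; 20 < 45 → go left; 20 < 33 → go left; 20 > 13 → go right; 20 < 29 → go left. Place as left child of 29.
Insert 2: 2 < 51 → go left; 2 < 7 → go left. Place as left child of 7.

Subtree rooted at 62 contains: 62, 58, 55 — 3 nodes.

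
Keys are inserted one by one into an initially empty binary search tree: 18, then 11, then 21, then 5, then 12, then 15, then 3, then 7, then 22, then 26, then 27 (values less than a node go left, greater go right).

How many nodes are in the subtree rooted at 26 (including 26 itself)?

Insert 18: tree is empty, so 18 becomes the root.
Insert 11: 11 < 18 → go left. Place as left child of 18.
Insert 21: 21 > 18 → go right. Place as right child of 18.
Insert 5: 5 < 18 → go left; 5 < 11 → go left. Place as left child of 11.
Insert 12: 12 < 18 → go left; 12 > 11 → go right. Place as right child of 11.
Insert 15: 15 < 18 → go left; 15 > 11 → go right; 15 > 12 → go right. Place as right child of 12.
Insert 3: 3 < 18 → go left; 3 < 11 → go left; 3 < 5 → go left. Place as left child of 5.
Insert 7: 7 < 18 → go left; 7 < 11 → go left; 7 > 5 → go right. Place as right child of 5.
Insert 22: 22 > 18 → go right; 22 > 21 → go right. Place as right child of 21.
Insert 26: 26 > 18 → go right; 26 > 21 → go right; 26 > 22 → go right. Place as right child of 22.
Insert 27: 27 > 18 → go right; 27 > 21 → go right; 27 > 22 → go right; 27 > 26 → go right. Place as right child of 26.

Subtree rooted at 26 contains: 26, 27 — 2 nodes.

2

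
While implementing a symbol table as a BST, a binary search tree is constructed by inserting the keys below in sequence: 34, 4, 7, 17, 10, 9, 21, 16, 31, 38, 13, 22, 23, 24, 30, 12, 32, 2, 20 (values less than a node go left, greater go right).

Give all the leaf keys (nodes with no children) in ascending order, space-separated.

Resulting structure (node: left, right):
  34: L=4, R=38
  4: L=2, R=7
  7: L=–, R=17
  17: L=10, R=21
  10: L=9, R=16
  9: L=–, R=–
  21: L=20, R=31
  16: L=13, R=–
  31: L=22, R=32
  38: L=–, R=–
  13: L=12, R=–
  22: L=–, R=23
  23: L=–, R=24
  24: L=–, R=30
  30: L=–, R=–
  12: L=–, R=–
  32: L=–, R=–
  2: L=–, R=–
  20: L=–, R=–

2 9 12 20 30 32 38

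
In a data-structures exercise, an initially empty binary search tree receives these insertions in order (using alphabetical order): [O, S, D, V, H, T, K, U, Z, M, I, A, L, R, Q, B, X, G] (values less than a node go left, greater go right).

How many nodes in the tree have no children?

O: root
S: right child of O (depth 1)
D: left child of O (depth 1)
V: right child of S (depth 2)
H: right child of D (depth 2)
T: left child of V (depth 3)
K: right child of H (depth 3)
U: right child of T (depth 4)
Z: right child of V (depth 3)
M: right child of K (depth 4)
I: left child of K (depth 4)
A: left child of D (depth 2)
L: left child of M (depth 5)
R: left child of S (depth 2)
Q: left child of R (depth 3)
B: right child of A (depth 3)
X: left child of Z (depth 4)
G: left child of H (depth 3)

Leaves: B, G, I, L, Q, U, X — 7 in total.

7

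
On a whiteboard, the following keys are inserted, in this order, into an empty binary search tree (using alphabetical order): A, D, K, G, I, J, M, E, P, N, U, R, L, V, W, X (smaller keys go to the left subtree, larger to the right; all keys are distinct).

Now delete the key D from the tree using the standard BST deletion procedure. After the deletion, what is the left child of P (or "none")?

Insert A: tree is empty, so A becomes the root.
Insert D: D > A → go right. Place as right child of A.
Insert K: K > A → go right; K > D → go right. Place as right child of D.
Insert G: G > A → go right; G > D → go right; G < K → go left. Place as left child of K.
Insert I: I > A → go right; I > D → go right; I < K → go left; I > G → go right. Place as right child of G.
Insert J: J > A → go right; J > D → go right; J < K → go left; J > G → go right; J > I → go right. Place as right child of I.
Insert M: M > A → go right; M > D → go right; M > K → go right. Place as right child of K.
Insert E: E > A → go right; E > D → go right; E < K → go left; E < G → go left. Place as left child of G.
Insert P: P > A → go right; P > D → go right; P > K → go right; P > M → go right. Place as right child of M.
Insert N: N > A → go right; N > D → go right; N > K → go right; N > M → go right; N < P → go left. Place as left child of P.
Insert U: U > A → go right; U > D → go right; U > K → go right; U > M → go right; U > P → go right. Place as right child of P.
Insert R: R > A → go right; R > D → go right; R > K → go right; R > M → go right; R > P → go right; R < U → go left. Place as left child of U.
Insert L: L > A → go right; L > D → go right; L > K → go right; L < M → go left. Place as left child of M.
Insert V: V > A → go right; V > D → go right; V > K → go right; V > M → go right; V > P → go right; V > U → go right. Place as right child of U.
Insert W: W > A → go right; W > D → go right; W > K → go right; W > M → go right; W > P → go right; W > U → go right; W > V → go right. Place as right child of V.
Insert X: X > A → go right; X > D → go right; X > K → go right; X > M → go right; X > P → go right; X > U → go right; X > V → go right; X > W → go right. Place as right child of W.

Delete D (at most one child — splice it out).
After deletion, P's left child: N.

N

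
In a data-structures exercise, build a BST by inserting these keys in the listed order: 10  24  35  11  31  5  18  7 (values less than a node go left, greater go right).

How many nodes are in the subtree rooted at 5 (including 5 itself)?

10: root
24: right child of 10 (depth 1)
35: right child of 24 (depth 2)
11: left child of 24 (depth 2)
31: left child of 35 (depth 3)
5: left child of 10 (depth 1)
18: right child of 11 (depth 3)
7: right child of 5 (depth 2)

Subtree rooted at 5 contains: 5, 7 — 2 nodes.

2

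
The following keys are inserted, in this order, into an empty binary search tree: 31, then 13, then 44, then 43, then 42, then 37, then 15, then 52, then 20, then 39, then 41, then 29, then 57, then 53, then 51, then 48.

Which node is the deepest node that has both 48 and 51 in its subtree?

51

31: root
13: left child of 31 (depth 1)
44: right child of 31 (depth 1)
43: left child of 44 (depth 2)
42: left child of 43 (depth 3)
37: left child of 42 (depth 4)
15: right child of 13 (depth 2)
52: right child of 44 (depth 2)
20: right child of 15 (depth 3)
39: right child of 37 (depth 5)
41: right child of 39 (depth 6)
29: right child of 20 (depth 4)
57: right child of 52 (depth 3)
53: left child of 57 (depth 4)
51: left child of 52 (depth 3)
48: left child of 51 (depth 4)

Path to 48: 31 → 44 → 52 → 51 → 48
Path to 51: 31 → 44 → 52 → 51
51 lies on both paths and is an ancestor of the other node.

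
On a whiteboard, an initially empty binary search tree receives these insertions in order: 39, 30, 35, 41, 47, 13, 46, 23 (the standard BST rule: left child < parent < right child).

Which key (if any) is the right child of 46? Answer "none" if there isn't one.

39: root
30: left child of 39 (depth 1)
35: right child of 30 (depth 2)
41: right child of 39 (depth 1)
47: right child of 41 (depth 2)
13: left child of 30 (depth 2)
46: left child of 47 (depth 3)
23: right child of 13 (depth 3)

none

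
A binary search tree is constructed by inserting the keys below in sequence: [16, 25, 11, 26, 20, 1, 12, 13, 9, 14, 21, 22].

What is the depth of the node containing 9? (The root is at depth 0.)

3

Resulting structure (node: left, right):
  16: L=11, R=25
  25: L=20, R=26
  11: L=1, R=12
  26: L=–, R=–
  20: L=–, R=21
  1: L=–, R=9
  12: L=–, R=13
  13: L=–, R=14
  9: L=–, R=–
  14: L=–, R=–
  21: L=–, R=22
  22: L=–, R=–

Path to 9: 16 → 11 → 1 → 9, which is 3 edges.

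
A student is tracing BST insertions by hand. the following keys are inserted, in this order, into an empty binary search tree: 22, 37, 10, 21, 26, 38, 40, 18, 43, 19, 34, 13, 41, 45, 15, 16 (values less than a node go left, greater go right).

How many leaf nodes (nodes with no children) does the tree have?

5

22: root
37: right child of 22 (depth 1)
10: left child of 22 (depth 1)
21: right child of 10 (depth 2)
26: left child of 37 (depth 2)
38: right child of 37 (depth 2)
40: right child of 38 (depth 3)
18: left child of 21 (depth 3)
43: right child of 40 (depth 4)
19: right child of 18 (depth 4)
34: right child of 26 (depth 3)
13: left child of 18 (depth 4)
41: left child of 43 (depth 5)
45: right child of 43 (depth 5)
15: right child of 13 (depth 5)
16: right child of 15 (depth 6)

Leaves: 16, 19, 34, 41, 45 — 5 in total.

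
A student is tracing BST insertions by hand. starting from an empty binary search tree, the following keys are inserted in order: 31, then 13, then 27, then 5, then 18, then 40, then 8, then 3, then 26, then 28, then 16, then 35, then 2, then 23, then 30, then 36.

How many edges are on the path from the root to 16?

4

Insert 31: tree is empty, so 31 becomes the root.
Insert 13: 13 < 31 → go left. Place as left child of 31.
Insert 27: 27 < 31 → go left; 27 > 13 → go right. Place as right child of 13.
Insert 5: 5 < 31 → go left; 5 < 13 → go left. Place as left child of 13.
Insert 18: 18 < 31 → go left; 18 > 13 → go right; 18 < 27 → go left. Place as left child of 27.
Insert 40: 40 > 31 → go right. Place as right child of 31.
Insert 8: 8 < 31 → go left; 8 < 13 → go left; 8 > 5 → go right. Place as right child of 5.
Insert 3: 3 < 31 → go left; 3 < 13 → go left; 3 < 5 → go left. Place as left child of 5.
Insert 26: 26 < 31 → go left; 26 > 13 → go right; 26 < 27 → go left; 26 > 18 → go right. Place as right child of 18.
Insert 28: 28 < 31 → go left; 28 > 13 → go right; 28 > 27 → go right. Place as right child of 27.
Insert 16: 16 < 31 → go left; 16 > 13 → go right; 16 < 27 → go left; 16 < 18 → go left. Place as left child of 18.
Insert 35: 35 > 31 → go right; 35 < 40 → go left. Place as left child of 40.
Insert 2: 2 < 31 → go left; 2 < 13 → go left; 2 < 5 → go left; 2 < 3 → go left. Place as left child of 3.
Insert 23: 23 < 31 → go left; 23 > 13 → go right; 23 < 27 → go left; 23 > 18 → go right; 23 < 26 → go left. Place as left child of 26.
Insert 30: 30 < 31 → go left; 30 > 13 → go right; 30 > 27 → go right; 30 > 28 → go right. Place as right child of 28.
Insert 36: 36 > 31 → go right; 36 < 40 → go left; 36 > 35 → go right. Place as right child of 35.

Path to 16: 31 → 13 → 27 → 18 → 16, which is 4 edges.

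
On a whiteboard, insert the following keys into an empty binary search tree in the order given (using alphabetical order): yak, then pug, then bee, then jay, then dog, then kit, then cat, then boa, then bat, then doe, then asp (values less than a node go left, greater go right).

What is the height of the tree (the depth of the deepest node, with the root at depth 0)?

6

Insert yak: tree is empty, so yak becomes the root.
Insert pug: pug < yak → go left. Place as left child of yak.
Insert bee: bee < yak → go left; bee < pug → go left. Place as left child of pug.
Insert jay: jay < yak → go left; jay < pug → go left; jay > bee → go right. Place as right child of bee.
Insert dog: dog < yak → go left; dog < pug → go left; dog > bee → go right; dog < jay → go left. Place as left child of jay.
Insert kit: kit < yak → go left; kit < pug → go left; kit > bee → go right; kit > jay → go right. Place as right child of jay.
Insert cat: cat < yak → go left; cat < pug → go left; cat > bee → go right; cat < jay → go left; cat < dog → go left. Place as left child of dog.
Insert boa: boa < yak → go left; boa < pug → go left; boa > bee → go right; boa < jay → go left; boa < dog → go left; boa < cat → go left. Place as left child of cat.
Insert bat: bat < yak → go left; bat < pug → go left; bat < bee → go left. Place as left child of bee.
Insert doe: doe < yak → go left; doe < pug → go left; doe > bee → go right; doe < jay → go left; doe < dog → go left; doe > cat → go right. Place as right child of cat.
Insert asp: asp < yak → go left; asp < pug → go left; asp < bee → go left; asp < bat → go left. Place as left child of bat.

The deepest node is boa at depth 6.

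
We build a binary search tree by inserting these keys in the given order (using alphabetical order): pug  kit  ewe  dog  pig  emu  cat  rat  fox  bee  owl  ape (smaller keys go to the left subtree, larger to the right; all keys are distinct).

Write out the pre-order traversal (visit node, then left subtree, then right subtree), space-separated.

pug kit ewe dog cat bee ape emu fox pig owl rat

pug: root
kit: left child of pug (depth 1)
ewe: left child of kit (depth 2)
dog: left child of ewe (depth 3)
pig: right child of kit (depth 2)
emu: right child of dog (depth 4)
cat: left child of dog (depth 4)
rat: right child of pug (depth 1)
fox: right child of ewe (depth 3)
bee: left child of cat (depth 5)
owl: left child of pig (depth 3)
ape: left child of bee (depth 6)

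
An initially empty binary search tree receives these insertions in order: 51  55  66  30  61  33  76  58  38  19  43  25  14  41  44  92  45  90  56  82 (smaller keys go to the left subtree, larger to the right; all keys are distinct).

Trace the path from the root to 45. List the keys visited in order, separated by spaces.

51 30 33 38 43 44 45

51: root
55: right child of 51 (depth 1)
66: right child of 55 (depth 2)
30: left child of 51 (depth 1)
61: left child of 66 (depth 3)
33: right child of 30 (depth 2)
76: right child of 66 (depth 3)
58: left child of 61 (depth 4)
38: right child of 33 (depth 3)
19: left child of 30 (depth 2)
43: right child of 38 (depth 4)
25: right child of 19 (depth 3)
14: left child of 19 (depth 3)
41: left child of 43 (depth 5)
44: right child of 43 (depth 5)
92: right child of 76 (depth 4)
45: right child of 44 (depth 6)
90: left child of 92 (depth 5)
56: left child of 58 (depth 5)
82: left child of 90 (depth 6)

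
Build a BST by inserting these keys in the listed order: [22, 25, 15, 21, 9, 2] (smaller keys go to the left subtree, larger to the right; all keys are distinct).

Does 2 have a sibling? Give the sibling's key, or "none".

none

Resulting structure (node: left, right):
  22: L=15, R=25
  25: L=–, R=–
  15: L=9, R=21
  21: L=–, R=–
  9: L=2, R=–
  2: L=–, R=–

2's parent is 9, which has only one child.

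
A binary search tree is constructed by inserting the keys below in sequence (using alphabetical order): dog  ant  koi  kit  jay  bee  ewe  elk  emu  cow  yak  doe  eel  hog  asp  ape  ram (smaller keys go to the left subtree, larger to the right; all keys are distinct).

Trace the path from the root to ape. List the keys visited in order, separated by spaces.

dog ant bee asp ape

Insert dog: tree is empty, so dog becomes the root.
Insert ant: ant < dog → go left. Place as left child of dog.
Insert koi: koi > dog → go right. Place as right child of dog.
Insert kit: kit > dog → go right; kit < koi → go left. Place as left child of koi.
Insert jay: jay > dog → go right; jay < koi → go left; jay < kit → go left. Place as left child of kit.
Insert bee: bee < dog → go left; bee > ant → go right. Place as right child of ant.
Insert ewe: ewe > dog → go right; ewe < koi → go left; ewe < kit → go left; ewe < jay → go left. Place as left child of jay.
Insert elk: elk > dog → go right; elk < koi → go left; elk < kit → go left; elk < jay → go left; elk < ewe → go left. Place as left child of ewe.
Insert emu: emu > dog → go right; emu < koi → go left; emu < kit → go left; emu < jay → go left; emu < ewe → go left; emu > elk → go right. Place as right child of elk.
Insert cow: cow < dog → go left; cow > ant → go right; cow > bee → go right. Place as right child of bee.
Insert yak: yak > dog → go right; yak > koi → go right. Place as right child of koi.
Insert doe: doe < dog → go left; doe > ant → go right; doe > bee → go right; doe > cow → go right. Place as right child of cow.
Insert eel: eel > dog → go right; eel < koi → go left; eel < kit → go left; eel < jay → go left; eel < ewe → go left; eel < elk → go left. Place as left child of elk.
Insert hog: hog > dog → go right; hog < koi → go left; hog < kit → go left; hog < jay → go left; hog > ewe → go right. Place as right child of ewe.
Insert asp: asp < dog → go left; asp > ant → go right; asp < bee → go left. Place as left child of bee.
Insert ape: ape < dog → go left; ape > ant → go right; ape < bee → go left; ape < asp → go left. Place as left child of asp.
Insert ram: ram > dog → go right; ram > koi → go right; ram < yak → go left. Place as left child of yak.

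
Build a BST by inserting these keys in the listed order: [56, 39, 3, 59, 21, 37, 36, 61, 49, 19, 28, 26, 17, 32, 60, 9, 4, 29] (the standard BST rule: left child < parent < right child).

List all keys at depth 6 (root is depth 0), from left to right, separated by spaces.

9 28

Insert 56: tree is empty, so 56 becomes the root.
Insert 39: 39 < 56 → go left. Place as left child of 56.
Insert 3: 3 < 56 → go left; 3 < 39 → go left. Place as left child of 39.
Insert 59: 59 > 56 → go right. Place as right child of 56.
Insert 21: 21 < 56 → go left; 21 < 39 → go left; 21 > 3 → go right. Place as right child of 3.
Insert 37: 37 < 56 → go left; 37 < 39 → go left; 37 > 3 → go right; 37 > 21 → go right. Place as right child of 21.
Insert 36: 36 < 56 → go left; 36 < 39 → go left; 36 > 3 → go right; 36 > 21 → go right; 36 < 37 → go left. Place as left child of 37.
Insert 61: 61 > 56 → go right; 61 > 59 → go right. Place as right child of 59.
Insert 49: 49 < 56 → go left; 49 > 39 → go right. Place as right child of 39.
Insert 19: 19 < 56 → go left; 19 < 39 → go left; 19 > 3 → go right; 19 < 21 → go left. Place as left child of 21.
Insert 28: 28 < 56 → go left; 28 < 39 → go left; 28 > 3 → go right; 28 > 21 → go right; 28 < 37 → go left; 28 < 36 → go left. Place as left child of 36.
Insert 26: 26 < 56 → go left; 26 < 39 → go left; 26 > 3 → go right; 26 > 21 → go right; 26 < 37 → go left; 26 < 36 → go left; 26 < 28 → go left. Place as left child of 28.
Insert 17: 17 < 56 → go left; 17 < 39 → go left; 17 > 3 → go right; 17 < 21 → go left; 17 < 19 → go left. Place as left child of 19.
Insert 32: 32 < 56 → go left; 32 < 39 → go left; 32 > 3 → go right; 32 > 21 → go right; 32 < 37 → go left; 32 < 36 → go left; 32 > 28 → go right. Place as right child of 28.
Insert 60: 60 > 56 → go right; 60 > 59 → go right; 60 < 61 → go left. Place as left child of 61.
Insert 9: 9 < 56 → go left; 9 < 39 → go left; 9 > 3 → go right; 9 < 21 → go left; 9 < 19 → go left; 9 < 17 → go left. Place as left child of 17.
Insert 4: 4 < 56 → go left; 4 < 39 → go left; 4 > 3 → go right; 4 < 21 → go left; 4 < 19 → go left; 4 < 17 → go left; 4 < 9 → go left. Place as left child of 9.
Insert 29: 29 < 56 → go left; 29 < 39 → go left; 29 > 3 → go right; 29 > 21 → go right; 29 < 37 → go left; 29 < 36 → go left; 29 > 28 → go right; 29 < 32 → go left. Place as left child of 32.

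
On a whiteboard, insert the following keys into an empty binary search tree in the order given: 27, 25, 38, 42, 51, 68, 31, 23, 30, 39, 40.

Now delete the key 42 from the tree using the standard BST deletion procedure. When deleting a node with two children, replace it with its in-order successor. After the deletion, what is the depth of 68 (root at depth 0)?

3

27: root
25: left child of 27 (depth 1)
38: right child of 27 (depth 1)
42: right child of 38 (depth 2)
51: right child of 42 (depth 3)
68: right child of 51 (depth 4)
31: left child of 38 (depth 2)
23: left child of 25 (depth 2)
30: left child of 31 (depth 3)
39: left child of 42 (depth 3)
40: right child of 39 (depth 4)

Delete 42 (two children — replace with in-order successor).
After deletion, path to 68: 27 → 38 → 51 → 68.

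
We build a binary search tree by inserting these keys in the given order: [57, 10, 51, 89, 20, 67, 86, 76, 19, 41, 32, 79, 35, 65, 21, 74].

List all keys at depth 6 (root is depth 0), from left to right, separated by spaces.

Insert 57: tree is empty, so 57 becomes the root.
Insert 10: 10 < 57 → go left. Place as left child of 57.
Insert 51: 51 < 57 → go left; 51 > 10 → go right. Place as right child of 10.
Insert 89: 89 > 57 → go right. Place as right child of 57.
Insert 20: 20 < 57 → go left; 20 > 10 → go right; 20 < 51 → go left. Place as left child of 51.
Insert 67: 67 > 57 → go right; 67 < 89 → go left. Place as left child of 89.
Insert 86: 86 > 57 → go right; 86 < 89 → go left; 86 > 67 → go right. Place as right child of 67.
Insert 76: 76 > 57 → go right; 76 < 89 → go left; 76 > 67 → go right; 76 < 86 → go left. Place as left child of 86.
Insert 19: 19 < 57 → go left; 19 > 10 → go right; 19 < 51 → go left; 19 < 20 → go left. Place as left child of 20.
Insert 41: 41 < 57 → go left; 41 > 10 → go right; 41 < 51 → go left; 41 > 20 → go right. Place as right child of 20.
Insert 32: 32 < 57 → go left; 32 > 10 → go right; 32 < 51 → go left; 32 > 20 → go right; 32 < 41 → go left. Place as left child of 41.
Insert 79: 79 > 57 → go right; 79 < 89 → go left; 79 > 67 → go right; 79 < 86 → go left; 79 > 76 → go right. Place as right child of 76.
Insert 35: 35 < 57 → go left; 35 > 10 → go right; 35 < 51 → go left; 35 > 20 → go right; 35 < 41 → go left; 35 > 32 → go right. Place as right child of 32.
Insert 65: 65 > 57 → go right; 65 < 89 → go left; 65 < 67 → go left. Place as left child of 67.
Insert 21: 21 < 57 → go left; 21 > 10 → go right; 21 < 51 → go left; 21 > 20 → go right; 21 < 41 → go left; 21 < 32 → go left. Place as left child of 32.
Insert 74: 74 > 57 → go right; 74 < 89 → go left; 74 > 67 → go right; 74 < 86 → go left; 74 < 76 → go left. Place as left child of 76.

21 35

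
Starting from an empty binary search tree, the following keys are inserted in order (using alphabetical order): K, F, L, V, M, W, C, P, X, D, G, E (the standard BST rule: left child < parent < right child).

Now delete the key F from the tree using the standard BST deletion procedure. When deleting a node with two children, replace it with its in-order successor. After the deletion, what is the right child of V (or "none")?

W

Insert K: tree is empty, so K becomes the root.
Insert F: F < K → go left. Place as left child of K.
Insert L: L > K → go right. Place as right child of K.
Insert V: V > K → go right; V > L → go right. Place as right child of L.
Insert M: M > K → go right; M > L → go right; M < V → go left. Place as left child of V.
Insert W: W > K → go right; W > L → go right; W > V → go right. Place as right child of V.
Insert C: C < K → go left; C < F → go left. Place as left child of F.
Insert P: P > K → go right; P > L → go right; P < V → go left; P > M → go right. Place as right child of M.
Insert X: X > K → go right; X > L → go right; X > V → go right; X > W → go right. Place as right child of W.
Insert D: D < K → go left; D < F → go left; D > C → go right. Place as right child of C.
Insert G: G < K → go left; G > F → go right. Place as right child of F.
Insert E: E < K → go left; E < F → go left; E > C → go right; E > D → go right. Place as right child of D.

Delete F (two children — replace with in-order successor).
After deletion, V's right child: W.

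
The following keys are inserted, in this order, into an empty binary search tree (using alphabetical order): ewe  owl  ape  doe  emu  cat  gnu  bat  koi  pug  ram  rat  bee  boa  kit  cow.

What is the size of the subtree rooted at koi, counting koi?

2

Insert ewe: tree is empty, so ewe becomes the root.
Insert owl: owl > ewe → go right. Place as right child of ewe.
Insert ape: ape < ewe → go left. Place as left child of ewe.
Insert doe: doe < ewe → go left; doe > ape → go right. Place as right child of ape.
Insert emu: emu < ewe → go left; emu > ape → go right; emu > doe → go right. Place as right child of doe.
Insert cat: cat < ewe → go left; cat > ape → go right; cat < doe → go left. Place as left child of doe.
Insert gnu: gnu > ewe → go right; gnu < owl → go left. Place as left child of owl.
Insert bat: bat < ewe → go left; bat > ape → go right; bat < doe → go left; bat < cat → go left. Place as left child of cat.
Insert koi: koi > ewe → go right; koi < owl → go left; koi > gnu → go right. Place as right child of gnu.
Insert pug: pug > ewe → go right; pug > owl → go right. Place as right child of owl.
Insert ram: ram > ewe → go right; ram > owl → go right; ram > pug → go right. Place as right child of pug.
Insert rat: rat > ewe → go right; rat > owl → go right; rat > pug → go right; rat > ram → go right. Place as right child of ram.
Insert bee: bee < ewe → go left; bee > ape → go right; bee < doe → go left; bee < cat → go left; bee > bat → go right. Place as right child of bat.
Insert boa: boa < ewe → go left; boa > ape → go right; boa < doe → go left; boa < cat → go left; boa > bat → go right; boa > bee → go right. Place as right child of bee.
Insert kit: kit > ewe → go right; kit < owl → go left; kit > gnu → go right; kit < koi → go left. Place as left child of koi.
Insert cow: cow < ewe → go left; cow > ape → go right; cow < doe → go left; cow > cat → go right. Place as right child of cat.

Subtree rooted at koi contains: koi, kit — 2 nodes.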